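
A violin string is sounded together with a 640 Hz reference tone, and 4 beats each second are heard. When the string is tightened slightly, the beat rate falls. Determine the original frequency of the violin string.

636 Hz

|f − 640| = 4, so the violin string was at either 636 Hz or 644 Hz.
Increasing tension raises a string's frequency; the adjustment raises the violin string's frequency.
The beat rate fell, so the adjustment moved the violin string toward 640 Hz — it must have started below the reference.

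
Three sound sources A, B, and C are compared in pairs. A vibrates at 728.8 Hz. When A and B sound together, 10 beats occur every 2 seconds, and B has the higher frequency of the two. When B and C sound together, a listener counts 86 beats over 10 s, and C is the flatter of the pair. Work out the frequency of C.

725.2 Hz

A–B: Beat frequency = 10/2 = 5 Hz.
B is above A, so f_B = 728.8 + 5 = 733.8 Hz.
B–C: Beat frequency = 86/10 = 8.6 Hz.
C is below B, so f_C = 733.8 − 8.6 = 725.2 Hz.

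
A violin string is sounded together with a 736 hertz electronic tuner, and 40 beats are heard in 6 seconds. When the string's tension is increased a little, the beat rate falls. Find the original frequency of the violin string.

Beat frequency = 40/6 = 6.6667 Hz.
|f − 736| = 6.6667, so the violin string was at either 729.3333 Hz or 742.6667 Hz.
Higher tension means higher frequency; the adjustment raises the violin string's frequency.
The beat rate fell, so the adjustment moved the violin string toward 736 Hz — it must have started below the reference.

729.3333 Hz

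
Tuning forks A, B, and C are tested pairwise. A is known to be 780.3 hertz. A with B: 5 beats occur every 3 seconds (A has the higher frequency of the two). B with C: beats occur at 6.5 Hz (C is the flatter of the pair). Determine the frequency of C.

A–B: Beat frequency = 5/3 = 1.6667 Hz.
B is below A, so f_B = 780.3 − 1.6667 = 778.6333 Hz.
C is below B, so f_C = 778.6333 − 6.5 = 772.1333 Hz.

772.1333 Hz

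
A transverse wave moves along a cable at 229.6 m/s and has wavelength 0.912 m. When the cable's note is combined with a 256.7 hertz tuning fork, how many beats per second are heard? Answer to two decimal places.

Source frequency f = v/λ = 229.6/0.912 = 251.7544 Hz.
f_beat = |251.7544 − 256.7| = 4.95 Hz.

4.95 Hz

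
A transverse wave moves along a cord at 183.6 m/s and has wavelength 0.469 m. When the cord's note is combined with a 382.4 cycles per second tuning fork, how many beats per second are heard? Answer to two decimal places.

Source frequency f = v/λ = 183.6/0.469 = 391.4712 Hz.
f_beat = |391.4712 − 382.4| = 9.07 Hz.

9.07 Hz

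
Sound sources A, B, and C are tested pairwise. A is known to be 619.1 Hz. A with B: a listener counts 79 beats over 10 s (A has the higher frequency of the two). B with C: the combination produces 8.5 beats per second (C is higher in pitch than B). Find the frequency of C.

A–B: Beat frequency = 79/10 = 7.9 Hz.
B is below A, so f_B = 619.1 − 7.9 = 611.2 Hz.
C is above B, so f_C = 611.2 + 8.5 = 619.7 Hz.

619.7 Hz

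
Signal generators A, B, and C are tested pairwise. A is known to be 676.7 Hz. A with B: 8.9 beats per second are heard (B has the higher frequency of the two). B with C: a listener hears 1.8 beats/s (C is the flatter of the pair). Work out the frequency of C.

683.8 Hz

B is above A, so f_B = 676.7 + 8.9 = 685.6 Hz.
C is below B, so f_C = 685.6 − 1.8 = 683.8 Hz.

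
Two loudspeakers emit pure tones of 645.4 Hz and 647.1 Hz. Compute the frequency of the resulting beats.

The beat frequency equals the magnitude of the frequency difference.
|645.4 − 647.1| = 1.7 Hz.

1.7 Hz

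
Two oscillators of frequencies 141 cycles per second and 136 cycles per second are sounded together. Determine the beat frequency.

5 Hz

Beats arise from superposition of two nearby frequencies; the beat rate is |f₁ − f₂|.
|141 − 136| = 5 Hz.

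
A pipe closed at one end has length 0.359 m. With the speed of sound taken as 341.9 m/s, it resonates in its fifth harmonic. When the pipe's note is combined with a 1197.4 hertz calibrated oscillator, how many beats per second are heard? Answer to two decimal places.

Closed pipe (odd harmonics): f_n = n·v/(4L) = 5·341.9/(4·0.359) = 1190.4596 Hz.
f_beat = |1190.4596 − 1197.4| = 6.94 Hz.

6.94 Hz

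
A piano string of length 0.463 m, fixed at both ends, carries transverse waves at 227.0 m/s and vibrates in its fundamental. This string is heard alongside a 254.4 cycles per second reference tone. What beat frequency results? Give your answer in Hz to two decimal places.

For a string fixed at both ends, f_n = n·v/(2L) = 1·227.0/(2·0.463) = 245.1404 Hz.
f_beat = |245.1404 − 254.4| = 9.26 Hz.

9.26 Hz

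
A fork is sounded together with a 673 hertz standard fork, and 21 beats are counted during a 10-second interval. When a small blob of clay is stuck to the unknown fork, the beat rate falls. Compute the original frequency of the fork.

675.1 Hz

Beat frequency = 21/10 = 2.1 Hz.
|f − 673| = 2.1, so the fork was at either 670.9 Hz or 675.1 Hz.
Adding mass to a fork lowers its frequency; the adjustment lowers the fork's frequency.
The beat rate fell, so the adjustment moved the fork toward 673 Hz — it must have started above the reference.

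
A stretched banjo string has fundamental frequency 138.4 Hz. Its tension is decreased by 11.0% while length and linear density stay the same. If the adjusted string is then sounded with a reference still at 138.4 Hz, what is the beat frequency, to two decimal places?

7.83 Hz

For a string, f ∝ √T, so the new frequency is 138.4·√0.890 = 130.5663 Hz.
f_beat = |130.5663 − 138.4| = 7.83 Hz.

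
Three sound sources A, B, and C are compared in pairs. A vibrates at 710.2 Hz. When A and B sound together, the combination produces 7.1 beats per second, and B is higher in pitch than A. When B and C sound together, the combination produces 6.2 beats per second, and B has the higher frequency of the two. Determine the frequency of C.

711.1 Hz

B is above A, so f_B = 710.2 + 7.1 = 717.3 Hz.
C is below B, so f_C = 717.3 − 6.2 = 711.1 Hz.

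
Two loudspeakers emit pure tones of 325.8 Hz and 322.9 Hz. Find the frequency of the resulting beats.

f_beat = |f₁ − f₂|.
|325.8 − 322.9| = 2.9 Hz.

2.9 Hz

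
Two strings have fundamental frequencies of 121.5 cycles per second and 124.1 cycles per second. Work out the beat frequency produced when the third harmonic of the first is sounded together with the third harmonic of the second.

7.8 Hz

Third harmonic of the first: 3·121.5 = 364.5 Hz.
Third harmonic of the second: 3·124.1 = 372.3 Hz.
f_beat = |364.5 − 372.3| = 7.8 Hz.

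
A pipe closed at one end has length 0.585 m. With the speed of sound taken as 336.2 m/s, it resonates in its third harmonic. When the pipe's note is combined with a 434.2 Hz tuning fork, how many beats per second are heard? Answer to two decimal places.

3.17 Hz

Closed pipe (odd harmonics): f_n = n·v/(4L) = 3·336.2/(4·0.585) = 431.0256 Hz.
f_beat = |431.0256 − 434.2| = 3.17 Hz.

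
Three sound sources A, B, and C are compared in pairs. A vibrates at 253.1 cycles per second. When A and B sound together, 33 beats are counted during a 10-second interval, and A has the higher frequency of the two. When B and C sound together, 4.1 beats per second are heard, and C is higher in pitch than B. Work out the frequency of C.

A–B: Beat frequency = 33/10 = 3.3 Hz.
B is below A, so f_B = 253.1 − 3.3 = 249.8 Hz.
C is above B, so f_C = 249.8 + 4.1 = 253.9 Hz.

253.9 Hz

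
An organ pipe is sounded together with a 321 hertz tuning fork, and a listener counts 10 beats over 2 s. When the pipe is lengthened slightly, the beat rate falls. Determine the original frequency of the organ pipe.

Beat frequency = 10/2 = 5 Hz.
|f − 321| = 5, so the organ pipe was at either 316 Hz or 326 Hz.
A longer pipe has a lower fundamental; the adjustment lowers the organ pipe's frequency.
The beat rate fell, so the adjustment moved the organ pipe toward 321 Hz — it must have started above the reference.

326 Hz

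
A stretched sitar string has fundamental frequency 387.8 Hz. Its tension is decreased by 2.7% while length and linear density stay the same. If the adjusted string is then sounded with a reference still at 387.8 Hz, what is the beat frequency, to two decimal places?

For a string, f ∝ √T, so the new frequency is 387.8·√0.973 = 382.5289 Hz.
f_beat = |382.5289 − 387.8| = 5.27 Hz.

5.27 Hz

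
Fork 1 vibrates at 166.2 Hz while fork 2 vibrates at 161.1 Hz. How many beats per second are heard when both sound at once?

5.1 Hz

f_beat = |f₁ − f₂|.
|166.2 − 161.1| = 5.1 Hz.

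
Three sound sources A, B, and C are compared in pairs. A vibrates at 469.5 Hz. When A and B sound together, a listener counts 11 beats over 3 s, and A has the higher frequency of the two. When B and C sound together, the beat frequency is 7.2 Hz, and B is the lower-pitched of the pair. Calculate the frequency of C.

473.0333 Hz

A–B: Beat frequency = 11/3 = 3.6667 Hz.
B is below A, so f_B = 469.5 − 3.6667 = 465.8333 Hz.
C is above B, so f_C = 465.8333 + 7.2 = 473.0333 Hz.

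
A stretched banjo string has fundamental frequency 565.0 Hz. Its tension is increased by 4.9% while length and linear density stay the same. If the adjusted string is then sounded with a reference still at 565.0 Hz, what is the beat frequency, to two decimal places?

13.68 Hz

For a string, f ∝ √T, so the new frequency is 565.0·√1.049 = 578.6770 Hz.
f_beat = |578.6770 − 565.0| = 13.68 Hz.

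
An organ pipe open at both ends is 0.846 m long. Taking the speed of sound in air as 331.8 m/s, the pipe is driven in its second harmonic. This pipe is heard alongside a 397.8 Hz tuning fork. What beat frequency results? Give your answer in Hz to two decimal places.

5.60 Hz

Open pipe: f_n = n·v/(2L) = 2·331.8/(2·0.846) = 392.1986 Hz.
f_beat = |392.1986 − 397.8| = 5.60 Hz.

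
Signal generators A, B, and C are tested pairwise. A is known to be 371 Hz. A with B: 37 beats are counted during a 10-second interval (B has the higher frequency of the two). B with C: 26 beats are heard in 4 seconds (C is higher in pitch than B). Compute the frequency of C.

381.2 Hz

A–B: Beat frequency = 37/10 = 3.7 Hz.
B is above A, so f_B = 371 + 3.7 = 374.7 Hz.
B–C: Beat frequency = 26/4 = 6.5 Hz.
C is above B, so f_C = 374.7 + 6.5 = 381.2 Hz.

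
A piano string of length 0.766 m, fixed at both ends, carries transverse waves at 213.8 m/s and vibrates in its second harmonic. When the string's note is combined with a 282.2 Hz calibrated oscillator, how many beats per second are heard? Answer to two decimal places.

For a string fixed at both ends, f_n = n·v/(2L) = 2·213.8/(2·0.766) = 279.1123 Hz.
f_beat = |279.1123 − 282.2| = 3.09 Hz.

3.09 Hz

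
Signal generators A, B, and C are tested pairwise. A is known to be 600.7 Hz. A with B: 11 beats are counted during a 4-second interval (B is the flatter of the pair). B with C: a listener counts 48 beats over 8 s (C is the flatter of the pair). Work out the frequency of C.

591.95 Hz

A–B: Beat frequency = 11/4 = 2.75 Hz.
B is below A, so f_B = 600.7 − 2.75 = 597.95 Hz.
B–C: Beat frequency = 48/8 = 6 Hz.
C is below B, so f_C = 597.95 − 6 = 591.95 Hz.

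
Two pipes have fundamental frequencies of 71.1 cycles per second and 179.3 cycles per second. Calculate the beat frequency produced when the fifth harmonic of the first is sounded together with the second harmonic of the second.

Fifth harmonic of the first: 5·71.1 = 355.5 Hz.
Second harmonic of the second: 2·179.3 = 358.6 Hz.
f_beat = |355.5 − 358.6| = 3.1 Hz.

3.1 Hz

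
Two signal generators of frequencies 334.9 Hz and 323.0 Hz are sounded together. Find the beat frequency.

11.9 Hz

Beats arise from superposition of two nearby frequencies; the beat rate is |f₁ − f₂|.
|334.9 − 323.0| = 11.9 Hz.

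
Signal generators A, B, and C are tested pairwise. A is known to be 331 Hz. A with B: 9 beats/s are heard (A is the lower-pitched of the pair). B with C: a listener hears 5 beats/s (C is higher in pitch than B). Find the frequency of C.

345 Hz

B is above A, so f_B = 331 + 9 = 340 Hz.
C is above B, so f_C = 340 + 5 = 345 Hz.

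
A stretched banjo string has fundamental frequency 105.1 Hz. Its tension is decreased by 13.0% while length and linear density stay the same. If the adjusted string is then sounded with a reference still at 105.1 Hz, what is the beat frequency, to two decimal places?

For a string, f ∝ √T, so the new frequency is 105.1·√0.870 = 98.0308 Hz.
f_beat = |98.0308 − 105.1| = 7.07 Hz.

7.07 Hz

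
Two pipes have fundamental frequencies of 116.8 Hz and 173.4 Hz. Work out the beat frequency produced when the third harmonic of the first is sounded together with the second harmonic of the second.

Third harmonic of the first: 3·116.8 = 350.4 Hz.
Second harmonic of the second: 2·173.4 = 346.8 Hz.
f_beat = |350.4 − 346.8| = 3.6 Hz.

3.6 Hz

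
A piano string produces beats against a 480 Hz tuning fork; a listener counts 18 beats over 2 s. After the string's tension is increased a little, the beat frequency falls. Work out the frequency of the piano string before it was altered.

471 Hz

Beat frequency = 18/2 = 9 Hz.
|f − 480| = 9, so the piano string was at either 471 Hz or 489 Hz.
Higher tension means higher frequency; the adjustment raises the piano string's frequency.
The beat rate fell, so the adjustment moved the piano string toward 480 Hz — it must have started below the reference.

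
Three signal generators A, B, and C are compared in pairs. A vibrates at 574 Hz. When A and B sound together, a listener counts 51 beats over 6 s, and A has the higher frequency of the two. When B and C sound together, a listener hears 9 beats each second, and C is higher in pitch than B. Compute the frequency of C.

574.5 Hz

A–B: Beat frequency = 51/6 = 8.5 Hz.
B is below A, so f_B = 574 − 8.5 = 565.5 Hz.
C is above B, so f_C = 565.5 + 9 = 574.5 Hz.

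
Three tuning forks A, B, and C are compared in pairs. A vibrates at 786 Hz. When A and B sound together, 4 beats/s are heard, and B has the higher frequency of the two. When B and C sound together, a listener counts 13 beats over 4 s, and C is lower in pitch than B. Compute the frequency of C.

786.75 Hz

B is above A, so f_B = 786 + 4 = 790 Hz.
B–C: Beat frequency = 13/4 = 3.25 Hz.
C is below B, so f_C = 790 − 3.25 = 786.75 Hz.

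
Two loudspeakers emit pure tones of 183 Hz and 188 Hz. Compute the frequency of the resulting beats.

The beat frequency equals the magnitude of the frequency difference.
|183 − 188| = 5 Hz.

5 Hz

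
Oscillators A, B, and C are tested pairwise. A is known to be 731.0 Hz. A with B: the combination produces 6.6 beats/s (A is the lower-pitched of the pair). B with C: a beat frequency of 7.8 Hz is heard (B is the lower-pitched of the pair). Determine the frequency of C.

B is above A, so f_B = 731.0 + 6.6 = 737.6 Hz.
C is above B, so f_C = 737.6 + 7.8 = 745.4 Hz.

745.4 Hz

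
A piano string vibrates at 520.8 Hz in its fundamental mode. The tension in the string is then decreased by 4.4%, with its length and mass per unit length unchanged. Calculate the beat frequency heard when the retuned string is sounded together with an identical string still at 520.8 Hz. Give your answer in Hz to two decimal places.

For a string, f ∝ √T, so the new frequency is 520.8·√0.956 = 509.2135 Hz.
f_beat = |509.2135 − 520.8| = 11.59 Hz.

11.59 Hz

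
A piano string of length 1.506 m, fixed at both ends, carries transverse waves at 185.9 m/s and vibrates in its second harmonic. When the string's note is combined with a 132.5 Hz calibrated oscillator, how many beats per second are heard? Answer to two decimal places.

9.06 Hz

For a string fixed at both ends, f_n = n·v/(2L) = 2·185.9/(2·1.506) = 123.4396 Hz.
f_beat = |123.4396 − 132.5| = 9.06 Hz.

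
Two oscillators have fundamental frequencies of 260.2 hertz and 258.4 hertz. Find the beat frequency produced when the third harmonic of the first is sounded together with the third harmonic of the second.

5.4 Hz

Third harmonic of the first: 3·260.2 = 780.6 Hz.
Third harmonic of the second: 3·258.4 = 775.2 Hz.
f_beat = |780.6 − 775.2| = 5.4 Hz.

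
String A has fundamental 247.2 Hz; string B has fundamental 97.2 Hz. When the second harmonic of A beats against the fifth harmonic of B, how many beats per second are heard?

8.4 Hz

Second harmonic of the first: 2·247.2 = 494.4 Hz.
Fifth harmonic of the second: 5·97.2 = 486.0 Hz.
f_beat = |494.4 − 486.0| = 8.4 Hz.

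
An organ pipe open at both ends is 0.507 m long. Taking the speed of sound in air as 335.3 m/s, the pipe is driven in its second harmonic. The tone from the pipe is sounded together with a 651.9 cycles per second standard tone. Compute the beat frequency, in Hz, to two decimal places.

9.44 Hz

Open pipe: f_n = n·v/(2L) = 2·335.3/(2·0.507) = 661.3412 Hz.
f_beat = |661.3412 − 651.9| = 9.44 Hz.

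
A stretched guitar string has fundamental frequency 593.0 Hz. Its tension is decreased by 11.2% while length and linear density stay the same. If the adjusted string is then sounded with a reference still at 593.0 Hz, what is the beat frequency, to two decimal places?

For a string, f ∝ √T, so the new frequency is 593.0·√0.888 = 558.8061 Hz.
f_beat = |558.8061 − 593.0| = 34.19 Hz.

34.19 Hz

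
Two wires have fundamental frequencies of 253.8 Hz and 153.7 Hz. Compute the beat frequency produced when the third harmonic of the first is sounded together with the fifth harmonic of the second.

Third harmonic of the first: 3·253.8 = 761.4 Hz.
Fifth harmonic of the second: 5·153.7 = 768.5 Hz.
f_beat = |761.4 − 768.5| = 7.1 Hz.

7.1 Hz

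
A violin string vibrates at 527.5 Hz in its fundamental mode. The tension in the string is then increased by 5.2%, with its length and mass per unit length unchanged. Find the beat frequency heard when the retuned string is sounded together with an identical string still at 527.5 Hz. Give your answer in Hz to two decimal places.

13.54 Hz

For a string, f ∝ √T, so the new frequency is 527.5·√1.052 = 541.0412 Hz.
f_beat = |541.0412 − 527.5| = 13.54 Hz.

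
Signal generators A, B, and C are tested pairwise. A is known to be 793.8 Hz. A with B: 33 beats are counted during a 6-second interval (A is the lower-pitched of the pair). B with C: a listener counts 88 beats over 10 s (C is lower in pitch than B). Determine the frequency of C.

790.5 Hz

A–B: Beat frequency = 33/6 = 5.5 Hz.
B is above A, so f_B = 793.8 + 5.5 = 799.3 Hz.
B–C: Beat frequency = 88/10 = 8.8 Hz.
C is below B, so f_C = 799.3 − 8.8 = 790.5 Hz.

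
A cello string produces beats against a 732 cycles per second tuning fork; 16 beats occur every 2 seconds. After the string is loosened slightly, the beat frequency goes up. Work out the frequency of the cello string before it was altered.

724 Hz

Beat frequency = 16/2 = 8 Hz.
|f − 732| = 8, so the cello string was at either 724 Hz or 740 Hz.
Reducing tension lowers a string's frequency; the adjustment lowers the cello string's frequency.
The beat rate rose, so the adjustment moved the cello string further from 732 Hz — it was already below the reference.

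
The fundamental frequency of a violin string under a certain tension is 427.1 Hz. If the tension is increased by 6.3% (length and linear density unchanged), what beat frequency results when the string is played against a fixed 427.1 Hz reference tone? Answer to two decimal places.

For a string, f ∝ √T, so the new frequency is 427.1·√1.063 = 440.3482 Hz.
f_beat = |440.3482 − 427.1| = 13.25 Hz.

13.25 Hz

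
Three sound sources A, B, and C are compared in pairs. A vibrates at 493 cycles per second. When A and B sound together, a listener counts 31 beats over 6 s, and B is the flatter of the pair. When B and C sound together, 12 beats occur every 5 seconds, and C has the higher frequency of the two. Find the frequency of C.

490.2333 Hz

A–B: Beat frequency = 31/6 = 5.1667 Hz.
B is below A, so f_B = 493 − 5.1667 = 487.8333 Hz.
B–C: Beat frequency = 12/5 = 2.4 Hz.
C is above B, so f_C = 487.8333 + 2.4 = 490.2333 Hz.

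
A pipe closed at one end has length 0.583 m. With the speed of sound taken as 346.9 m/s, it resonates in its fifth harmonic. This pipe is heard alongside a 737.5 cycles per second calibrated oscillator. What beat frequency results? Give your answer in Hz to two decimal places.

6.28 Hz

Closed pipe (odd harmonics): f_n = n·v/(4L) = 5·346.9/(4·0.583) = 743.7822 Hz.
f_beat = |743.7822 − 737.5| = 6.28 Hz.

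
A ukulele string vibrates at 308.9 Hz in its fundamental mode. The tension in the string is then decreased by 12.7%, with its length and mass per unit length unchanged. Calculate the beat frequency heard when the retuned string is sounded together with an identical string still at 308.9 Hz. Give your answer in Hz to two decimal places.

For a string, f ∝ √T, so the new frequency is 308.9·√0.873 = 288.6191 Hz.
f_beat = |288.6191 − 308.9| = 20.28 Hz.

20.28 Hz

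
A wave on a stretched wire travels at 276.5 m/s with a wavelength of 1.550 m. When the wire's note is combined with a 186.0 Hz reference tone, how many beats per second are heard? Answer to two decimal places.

Source frequency f = v/λ = 276.5/1.550 = 178.3871 Hz.
f_beat = |178.3871 − 186.0| = 7.61 Hz.

7.61 Hz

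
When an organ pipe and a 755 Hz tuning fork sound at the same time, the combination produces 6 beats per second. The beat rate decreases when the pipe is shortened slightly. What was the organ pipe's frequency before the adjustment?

749 Hz

|f − 755| = 6, so the organ pipe was at either 749 Hz or 761 Hz.
A shorter pipe has a higher fundamental; the adjustment raises the organ pipe's frequency.
The beat rate fell, so the adjustment moved the organ pipe toward 755 Hz — it must have started below the reference.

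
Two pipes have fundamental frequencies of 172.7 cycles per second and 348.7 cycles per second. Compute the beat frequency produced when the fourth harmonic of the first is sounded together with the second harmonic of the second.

6.6 Hz

Fourth harmonic of the first: 4·172.7 = 690.8 Hz.
Second harmonic of the second: 2·348.7 = 697.4 Hz.
f_beat = |690.8 − 697.4| = 6.6 Hz.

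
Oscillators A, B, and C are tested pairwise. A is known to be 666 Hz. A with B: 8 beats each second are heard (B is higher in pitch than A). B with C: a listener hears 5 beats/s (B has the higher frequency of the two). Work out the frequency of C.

669 Hz

B is above A, so f_B = 666 + 8 = 674 Hz.
C is below B, so f_C = 674 − 5 = 669 Hz.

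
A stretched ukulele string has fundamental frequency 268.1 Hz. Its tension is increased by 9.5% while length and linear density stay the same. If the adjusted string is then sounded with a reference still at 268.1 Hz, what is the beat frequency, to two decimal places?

For a string, f ∝ √T, so the new frequency is 268.1·√1.095 = 280.5459 Hz.
f_beat = |280.5459 − 268.1| = 12.45 Hz.

12.45 Hz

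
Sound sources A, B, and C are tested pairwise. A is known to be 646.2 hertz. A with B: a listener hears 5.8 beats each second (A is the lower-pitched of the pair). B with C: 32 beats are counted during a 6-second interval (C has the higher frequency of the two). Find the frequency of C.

B is above A, so f_B = 646.2 + 5.8 = 652 Hz.
B–C: Beat frequency = 32/6 = 5.3333 Hz.
C is above B, so f_C = 652 + 5.3333 = 657.3333 Hz.

657.3333 Hz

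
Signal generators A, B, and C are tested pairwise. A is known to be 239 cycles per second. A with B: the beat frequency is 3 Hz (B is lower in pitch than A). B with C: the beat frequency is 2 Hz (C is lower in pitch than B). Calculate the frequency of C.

B is below A, so f_B = 239 − 3 = 236 Hz.
C is below B, so f_C = 236 − 2 = 234 Hz.

234 Hz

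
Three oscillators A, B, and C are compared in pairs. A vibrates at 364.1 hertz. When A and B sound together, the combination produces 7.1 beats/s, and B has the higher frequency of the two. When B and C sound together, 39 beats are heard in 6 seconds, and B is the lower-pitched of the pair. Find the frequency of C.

B is above A, so f_B = 364.1 + 7.1 = 371.2 Hz.
B–C: Beat frequency = 39/6 = 6.5 Hz.
C is above B, so f_C = 371.2 + 6.5 = 377.7 Hz.

377.7 Hz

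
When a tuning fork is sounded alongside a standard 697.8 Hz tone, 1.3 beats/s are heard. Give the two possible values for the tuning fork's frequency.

|f − 697.8| = 1.3, so f = 697.8 ± 1.3.

696.5 Hz or 699.1 Hz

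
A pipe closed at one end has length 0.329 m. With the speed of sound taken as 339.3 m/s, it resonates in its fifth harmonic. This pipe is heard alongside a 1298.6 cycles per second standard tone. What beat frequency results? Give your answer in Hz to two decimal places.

Closed pipe (odd harmonics): f_n = n·v/(4L) = 5·339.3/(4·0.329) = 1289.1337 Hz.
f_beat = |1289.1337 − 1298.6| = 9.47 Hz.

9.47 Hz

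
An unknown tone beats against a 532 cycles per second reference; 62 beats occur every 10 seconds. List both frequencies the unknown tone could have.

525.8 Hz or 538.2 Hz

Beat frequency = 62/10 = 6.2 Hz.
|f − 532| = 6.2, so f = 532 ± 6.2.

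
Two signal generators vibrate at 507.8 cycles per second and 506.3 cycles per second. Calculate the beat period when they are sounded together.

f_beat = |507.8 − 506.3| = 1.5 Hz.
Beat period T = 1 / f_beat = 1 / 1.5 s.

0.667 s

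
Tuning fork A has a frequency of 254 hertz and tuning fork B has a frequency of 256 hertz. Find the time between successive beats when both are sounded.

0.500 s

f_beat = |254 − 256| = 2 Hz.
Beat period T = 1 / f_beat = 1 / 2 s.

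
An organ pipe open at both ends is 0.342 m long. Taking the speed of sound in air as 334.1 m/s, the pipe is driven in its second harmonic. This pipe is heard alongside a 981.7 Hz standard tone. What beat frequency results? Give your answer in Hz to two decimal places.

4.80 Hz

Open pipe: f_n = n·v/(2L) = 2·334.1/(2·0.342) = 976.9006 Hz.
f_beat = |976.9006 − 981.7| = 4.80 Hz.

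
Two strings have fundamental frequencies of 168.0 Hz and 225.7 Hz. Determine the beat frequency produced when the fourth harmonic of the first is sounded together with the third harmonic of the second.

5.1 Hz

Fourth harmonic of the first: 4·168.0 = 672.0 Hz.
Third harmonic of the second: 3·225.7 = 677.1 Hz.
f_beat = |672.0 − 677.1| = 5.1 Hz.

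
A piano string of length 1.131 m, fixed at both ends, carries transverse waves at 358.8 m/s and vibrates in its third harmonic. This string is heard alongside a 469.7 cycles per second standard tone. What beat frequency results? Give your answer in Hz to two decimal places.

6.16 Hz

For a string fixed at both ends, f_n = n·v/(2L) = 3·358.8/(2·1.131) = 475.8621 Hz.
f_beat = |475.8621 − 469.7| = 6.16 Hz.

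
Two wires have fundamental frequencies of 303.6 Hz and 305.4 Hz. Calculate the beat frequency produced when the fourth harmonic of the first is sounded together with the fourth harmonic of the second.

7.2 Hz

Fourth harmonic of the first: 4·303.6 = 1214.4 Hz.
Fourth harmonic of the second: 4·305.4 = 1221.6 Hz.
f_beat = |1214.4 − 1221.6| = 7.2 Hz.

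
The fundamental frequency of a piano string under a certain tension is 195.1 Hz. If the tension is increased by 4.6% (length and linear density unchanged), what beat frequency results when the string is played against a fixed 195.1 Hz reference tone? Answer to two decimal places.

For a string, f ∝ √T, so the new frequency is 195.1·√1.046 = 199.5368 Hz.
f_beat = |199.5368 − 195.1| = 4.44 Hz.

4.44 Hz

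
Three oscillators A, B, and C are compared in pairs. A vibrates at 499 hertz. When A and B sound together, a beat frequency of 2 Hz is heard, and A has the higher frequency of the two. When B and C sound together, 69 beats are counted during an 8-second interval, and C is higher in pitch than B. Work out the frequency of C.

B is below A, so f_B = 499 − 2 = 497 Hz.
B–C: Beat frequency = 69/8 = 8.625 Hz.
C is above B, so f_C = 497 + 8.625 = 505.625 Hz.

505.625 Hz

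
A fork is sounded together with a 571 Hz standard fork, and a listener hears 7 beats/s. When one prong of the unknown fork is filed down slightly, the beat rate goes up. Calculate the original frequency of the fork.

|f − 571| = 7, so the fork was at either 564 Hz or 578 Hz.
Filing a prong removes mass and raises the fork's frequency; the adjustment raises the fork's frequency.
The beat rate rose, so the adjustment moved the fork further from 571 Hz — it was already above the reference.

578 Hz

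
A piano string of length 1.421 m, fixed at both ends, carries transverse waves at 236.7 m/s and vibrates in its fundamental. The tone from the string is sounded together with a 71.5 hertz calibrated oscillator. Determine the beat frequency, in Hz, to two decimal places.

11.79 Hz

For a string fixed at both ends, f_n = n·v/(2L) = 1·236.7/(2·1.421) = 83.2864 Hz.
f_beat = |83.2864 − 71.5| = 11.79 Hz.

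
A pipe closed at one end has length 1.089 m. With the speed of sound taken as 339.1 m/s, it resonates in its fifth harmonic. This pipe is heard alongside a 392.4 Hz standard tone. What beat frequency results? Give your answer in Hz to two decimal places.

Closed pipe (odd harmonics): f_n = n·v/(4L) = 5·339.1/(4·1.089) = 389.2332 Hz.
f_beat = |389.2332 − 392.4| = 3.17 Hz.

3.17 Hz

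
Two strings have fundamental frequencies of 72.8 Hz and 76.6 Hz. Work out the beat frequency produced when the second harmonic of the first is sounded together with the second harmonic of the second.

7.6 Hz

Second harmonic of the first: 2·72.8 = 145.6 Hz.
Second harmonic of the second: 2·76.6 = 153.2 Hz.
f_beat = |145.6 − 153.2| = 7.6 Hz.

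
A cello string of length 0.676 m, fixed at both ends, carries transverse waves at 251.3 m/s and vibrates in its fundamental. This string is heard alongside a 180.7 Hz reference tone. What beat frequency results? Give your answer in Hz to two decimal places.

5.17 Hz

For a string fixed at both ends, f_n = n·v/(2L) = 1·251.3/(2·0.676) = 185.8728 Hz.
f_beat = |185.8728 − 180.7| = 5.17 Hz.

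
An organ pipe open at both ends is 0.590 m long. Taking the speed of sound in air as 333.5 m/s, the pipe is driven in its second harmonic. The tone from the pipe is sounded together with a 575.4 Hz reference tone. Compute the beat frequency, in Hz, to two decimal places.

Open pipe: f_n = n·v/(2L) = 2·333.5/(2·0.590) = 565.2542 Hz.
f_beat = |565.2542 − 575.4| = 10.15 Hz.

10.15 Hz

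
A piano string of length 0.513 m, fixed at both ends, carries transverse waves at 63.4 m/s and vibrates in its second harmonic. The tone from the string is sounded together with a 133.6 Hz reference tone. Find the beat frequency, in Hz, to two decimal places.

10.01 Hz

For a string fixed at both ends, f_n = n·v/(2L) = 2·63.4/(2·0.513) = 123.5867 Hz.
f_beat = |123.5867 − 133.6| = 10.01 Hz.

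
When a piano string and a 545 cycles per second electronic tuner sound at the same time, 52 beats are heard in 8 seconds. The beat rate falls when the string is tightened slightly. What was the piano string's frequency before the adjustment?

538.5 Hz

Beat frequency = 52/8 = 6.5 Hz.
|f − 545| = 6.5, so the piano string was at either 538.5 Hz or 551.5 Hz.
Increasing tension raises a string's frequency; the adjustment raises the piano string's frequency.
The beat rate fell, so the adjustment moved the piano string toward 545 Hz — it must have started below the reference.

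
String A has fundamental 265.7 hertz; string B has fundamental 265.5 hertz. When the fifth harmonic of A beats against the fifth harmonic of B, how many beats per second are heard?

1.0 Hz

Fifth harmonic of the first: 5·265.7 = 1328.5 Hz.
Fifth harmonic of the second: 5·265.5 = 1327.5 Hz.
f_beat = |1328.5 − 1327.5| = 1.0 Hz.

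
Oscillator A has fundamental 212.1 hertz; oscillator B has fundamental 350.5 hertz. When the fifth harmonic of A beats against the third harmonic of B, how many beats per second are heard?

Fifth harmonic of the first: 5·212.1 = 1060.5 Hz.
Third harmonic of the second: 3·350.5 = 1051.5 Hz.
f_beat = |1060.5 − 1051.5| = 9.0 Hz.

9.0 Hz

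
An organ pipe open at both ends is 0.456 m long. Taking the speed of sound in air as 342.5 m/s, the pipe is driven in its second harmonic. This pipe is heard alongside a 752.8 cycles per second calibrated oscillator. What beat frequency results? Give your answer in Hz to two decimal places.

1.70 Hz

Open pipe: f_n = n·v/(2L) = 2·342.5/(2·0.456) = 751.0965 Hz.
f_beat = |751.0965 − 752.8| = 1.70 Hz.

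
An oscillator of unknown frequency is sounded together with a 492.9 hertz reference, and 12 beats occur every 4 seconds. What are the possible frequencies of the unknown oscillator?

489.9 Hz or 495.9 Hz

Beat frequency = 12/4 = 3 Hz.
|f − 492.9| = 3, so f = 492.9 ± 3.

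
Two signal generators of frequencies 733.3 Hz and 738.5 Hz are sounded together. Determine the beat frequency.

5.2 Hz

The beat frequency equals the magnitude of the frequency difference.
|733.3 − 738.5| = 5.2 Hz.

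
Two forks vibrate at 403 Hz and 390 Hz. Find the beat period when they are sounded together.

0.077 s

f_beat = |403 − 390| = 13 Hz.
Beat period T = 1 / f_beat = 1 / 13 s.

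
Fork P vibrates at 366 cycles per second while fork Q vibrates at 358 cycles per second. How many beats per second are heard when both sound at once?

8 Hz

The beat frequency equals the magnitude of the frequency difference.
|366 − 358| = 8 Hz.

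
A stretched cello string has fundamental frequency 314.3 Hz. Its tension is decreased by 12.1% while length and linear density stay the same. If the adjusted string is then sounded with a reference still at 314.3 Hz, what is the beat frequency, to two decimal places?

19.63 Hz

For a string, f ∝ √T, so the new frequency is 314.3·√0.879 = 294.6720 Hz.
f_beat = |294.6720 − 314.3| = 19.63 Hz.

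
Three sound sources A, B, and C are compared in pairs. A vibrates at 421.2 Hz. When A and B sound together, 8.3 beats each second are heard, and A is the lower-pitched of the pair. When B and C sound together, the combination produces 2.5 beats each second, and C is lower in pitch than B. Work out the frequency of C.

B is above A, so f_B = 421.2 + 8.3 = 429.5 Hz.
C is below B, so f_C = 429.5 − 2.5 = 427 Hz.

427 Hz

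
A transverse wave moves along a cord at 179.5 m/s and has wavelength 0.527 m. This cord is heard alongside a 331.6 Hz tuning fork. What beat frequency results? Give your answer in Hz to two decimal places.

Source frequency f = v/λ = 179.5/0.527 = 340.6072 Hz.
f_beat = |340.6072 − 331.6| = 9.01 Hz.

9.01 Hz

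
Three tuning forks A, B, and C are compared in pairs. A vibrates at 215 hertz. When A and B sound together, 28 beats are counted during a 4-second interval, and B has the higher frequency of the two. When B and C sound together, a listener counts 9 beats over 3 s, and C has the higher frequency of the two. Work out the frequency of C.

225 Hz

A–B: Beat frequency = 28/4 = 7 Hz.
B is above A, so f_B = 215 + 7 = 222 Hz.
B–C: Beat frequency = 9/3 = 3 Hz.
C is above B, so f_C = 222 + 3 = 225 Hz.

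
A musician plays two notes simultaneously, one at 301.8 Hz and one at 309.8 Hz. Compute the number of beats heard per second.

8 Hz

f_beat = |f₁ − f₂|.
|301.8 − 309.8| = 8 Hz.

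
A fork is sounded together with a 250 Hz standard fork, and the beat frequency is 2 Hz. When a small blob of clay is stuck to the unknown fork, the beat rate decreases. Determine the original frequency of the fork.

252 Hz

|f − 250| = 2, so the fork was at either 248 Hz or 252 Hz.
Adding mass to a fork lowers its frequency; the adjustment lowers the fork's frequency.
The beat rate fell, so the adjustment moved the fork toward 250 Hz — it must have started above the reference.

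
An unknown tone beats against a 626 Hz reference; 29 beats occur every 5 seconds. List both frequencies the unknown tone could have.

620.2 Hz or 631.8 Hz

Beat frequency = 29/5 = 5.8 Hz.
|f − 626| = 5.8, so f = 626 ± 5.8.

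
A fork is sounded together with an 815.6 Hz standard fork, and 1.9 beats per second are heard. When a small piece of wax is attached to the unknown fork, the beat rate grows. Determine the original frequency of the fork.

813.7 Hz

|f − 815.6| = 1.9, so the fork was at either 813.7 Hz or 817.5 Hz.
Loading a fork with wax lowers its frequency; the adjustment lowers the fork's frequency.
The beat rate rose, so the adjustment moved the fork further from 815.6 Hz — it was already below the reference.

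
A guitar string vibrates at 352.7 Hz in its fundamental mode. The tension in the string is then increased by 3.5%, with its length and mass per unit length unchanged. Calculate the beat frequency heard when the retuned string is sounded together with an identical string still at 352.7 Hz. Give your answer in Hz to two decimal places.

6.12 Hz

For a string, f ∝ √T, so the new frequency is 352.7·√1.035 = 358.8192 Hz.
f_beat = |358.8192 − 352.7| = 6.12 Hz.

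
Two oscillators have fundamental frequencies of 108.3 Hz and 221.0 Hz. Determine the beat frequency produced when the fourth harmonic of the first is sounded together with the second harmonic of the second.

8.8 Hz

Fourth harmonic of the first: 4·108.3 = 433.2 Hz.
Second harmonic of the second: 2·221.0 = 442.0 Hz.
f_beat = |433.2 − 442.0| = 8.8 Hz.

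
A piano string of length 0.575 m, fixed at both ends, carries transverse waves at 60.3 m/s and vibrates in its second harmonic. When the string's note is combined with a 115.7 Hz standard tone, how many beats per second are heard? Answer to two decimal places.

10.83 Hz

For a string fixed at both ends, f_n = n·v/(2L) = 2·60.3/(2·0.575) = 104.8696 Hz.
f_beat = |104.8696 − 115.7| = 10.83 Hz.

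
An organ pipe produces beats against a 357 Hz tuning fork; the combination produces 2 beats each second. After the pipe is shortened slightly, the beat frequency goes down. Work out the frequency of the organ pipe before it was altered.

355 Hz

|f − 357| = 2, so the organ pipe was at either 355 Hz or 359 Hz.
A shorter pipe has a higher fundamental; the adjustment raises the organ pipe's frequency.
The beat rate fell, so the adjustment moved the organ pipe toward 357 Hz — it must have started below the reference.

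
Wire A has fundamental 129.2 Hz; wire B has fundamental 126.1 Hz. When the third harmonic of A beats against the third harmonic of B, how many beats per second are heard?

Third harmonic of the first: 3·129.2 = 387.6 Hz.
Third harmonic of the second: 3·126.1 = 378.3 Hz.
f_beat = |387.6 − 378.3| = 9.3 Hz.

9.3 Hz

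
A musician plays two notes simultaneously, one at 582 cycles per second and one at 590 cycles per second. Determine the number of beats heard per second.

8 Hz

The beat frequency equals the magnitude of the frequency difference.
|582 − 590| = 8 Hz.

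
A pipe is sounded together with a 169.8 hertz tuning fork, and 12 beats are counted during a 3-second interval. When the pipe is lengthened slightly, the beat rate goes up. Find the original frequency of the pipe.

Beat frequency = 12/3 = 4 Hz.
|f − 169.8| = 4, so the pipe was at either 165.8 Hz or 173.8 Hz.
A longer pipe has a lower fundamental; the adjustment lowers the pipe's frequency.
The beat rate rose, so the adjustment moved the pipe further from 169.8 Hz — it was already below the reference.

165.8 Hz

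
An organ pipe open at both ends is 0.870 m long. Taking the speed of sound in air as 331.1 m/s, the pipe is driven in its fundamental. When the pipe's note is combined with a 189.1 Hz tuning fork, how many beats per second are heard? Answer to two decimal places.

1.19 Hz

Open pipe: f_n = n·v/(2L) = 1·331.1/(2·0.870) = 190.2874 Hz.
f_beat = |190.2874 − 189.1| = 1.19 Hz.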